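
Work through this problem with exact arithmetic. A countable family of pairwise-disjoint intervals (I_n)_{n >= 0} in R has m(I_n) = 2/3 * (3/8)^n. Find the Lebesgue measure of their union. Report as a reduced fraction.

By countable additivity of the Lebesgue measure on pairwise disjoint measurable sets,
  m(union_{n >= 0} I_n) = sum_{n >= 0} m(I_n) = sum_{n >= 0} a * r^n,
  with a = 2/3 and r = 3/8.
Since 0 < r = 3/8 < 1, the geometric series converges:
  sum_{n >= 0} a * r^n = a / (1 - r).
  = 2/3 / (1 - 3/8)
  = 2/3 / (5/8)
  = 16/15.

16/15


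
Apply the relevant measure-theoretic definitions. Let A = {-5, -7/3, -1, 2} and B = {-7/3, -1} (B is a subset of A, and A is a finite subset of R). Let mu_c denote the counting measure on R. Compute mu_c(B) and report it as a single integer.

Counting measure assigns mu_c(E) = |E| (number of elements) when E is finite.
B has 2 element(s), so mu_c(B) = 2.

2


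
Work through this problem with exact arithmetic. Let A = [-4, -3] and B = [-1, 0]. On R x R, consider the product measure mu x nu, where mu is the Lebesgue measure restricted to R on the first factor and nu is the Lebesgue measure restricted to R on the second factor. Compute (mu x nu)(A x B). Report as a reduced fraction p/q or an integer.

For a measurable rectangle A x B, the product measure satisfies
  (mu x nu)(A x B) = mu(A) * nu(B).
  mu(A) = 1.
  nu(B) = 1.
  (mu x nu)(A x B) = 1 * 1 = 1.

1


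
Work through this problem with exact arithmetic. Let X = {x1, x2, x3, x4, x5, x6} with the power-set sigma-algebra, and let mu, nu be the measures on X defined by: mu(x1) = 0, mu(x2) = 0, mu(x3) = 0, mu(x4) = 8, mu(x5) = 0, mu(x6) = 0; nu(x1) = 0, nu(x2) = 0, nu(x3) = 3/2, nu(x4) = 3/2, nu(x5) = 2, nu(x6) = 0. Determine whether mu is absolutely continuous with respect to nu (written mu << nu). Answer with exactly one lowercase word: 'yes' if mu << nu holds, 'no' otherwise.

mu << nu means: every nu-null measurable set is also mu-null; equivalently, for every atom x, if nu({x}) = 0 then mu({x}) = 0.
Checking each atom:
  x1: nu = 0, mu = 0 -> consistent with mu << nu.
  x2: nu = 0, mu = 0 -> consistent with mu << nu.
  x3: nu = 3/2 > 0 -> no constraint.
  x4: nu = 3/2 > 0 -> no constraint.
  x5: nu = 2 > 0 -> no constraint.
  x6: nu = 0, mu = 0 -> consistent with mu << nu.
No atom violates the condition. Therefore mu << nu.

yes


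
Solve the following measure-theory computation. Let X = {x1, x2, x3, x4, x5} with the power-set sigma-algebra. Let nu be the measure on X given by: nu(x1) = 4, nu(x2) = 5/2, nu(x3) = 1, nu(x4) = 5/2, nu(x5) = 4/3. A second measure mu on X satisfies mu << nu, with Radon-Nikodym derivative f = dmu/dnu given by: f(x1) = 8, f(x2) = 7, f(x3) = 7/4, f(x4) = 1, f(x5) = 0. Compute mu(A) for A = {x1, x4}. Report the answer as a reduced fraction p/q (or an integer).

By the defining property of the Radon-Nikodym derivative, for every measurable set A,
  mu(A) = integral_A f dnu.
Since nu is a discrete measure concentrated on the atoms of X, the integral over A reduces to the sum
  mu(A) = sum_{x in A} f(x) * nu({x}).
Computing each term:
  x1: f(x1) * nu(x1) = 8 * 4 = 32.
  x4: f(x4) * nu(x4) = 1 * 5/2 = 5/2.
Summing: mu(A) = 32 + 5/2 = 69/2.

69/2


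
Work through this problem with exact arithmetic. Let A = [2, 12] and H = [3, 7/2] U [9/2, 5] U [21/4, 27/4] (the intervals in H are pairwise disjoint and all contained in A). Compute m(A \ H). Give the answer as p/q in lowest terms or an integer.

The ambient interval has length m(A) = 12 - 2 = 10.
Since the holes are disjoint and sit inside A, by finite additivity
  m(H) = sum_i (b_i - a_i), and m(A \ H) = m(A) - m(H).
Computing the hole measures:
  m(H_1) = 7/2 - 3 = 1/2.
  m(H_2) = 5 - 9/2 = 1/2.
  m(H_3) = 27/4 - 21/4 = 3/2.
Summed: m(H) = 1/2 + 1/2 + 3/2 = 5/2.
So m(A \ H) = 10 - 5/2 = 15/2.

15/2


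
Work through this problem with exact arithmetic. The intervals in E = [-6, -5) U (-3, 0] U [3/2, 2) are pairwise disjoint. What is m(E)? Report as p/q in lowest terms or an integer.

For pairwise disjoint intervals, m(union_i I_i) = sum_i m(I_i),
and m is invariant under swapping open/closed endpoints (single points have measure 0).
So m(E) = sum_i (b_i - a_i).
  I_1 has length -5 - (-6) = 1.
  I_2 has length 0 - (-3) = 3.
  I_3 has length 2 - 3/2 = 1/2.
Summing:
  m(E) = 1 + 3 + 1/2 = 9/2.

9/2


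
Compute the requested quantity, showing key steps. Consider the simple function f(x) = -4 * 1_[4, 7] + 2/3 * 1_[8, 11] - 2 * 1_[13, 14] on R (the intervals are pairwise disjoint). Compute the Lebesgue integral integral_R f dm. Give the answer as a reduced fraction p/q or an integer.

For a simple function f = sum_i c_i * 1_{A_i} with disjoint A_i,
  integral f dm = sum_i c_i * m(A_i).
Lengths of the A_i:
  m(A_1) = 7 - 4 = 3.
  m(A_2) = 11 - 8 = 3.
  m(A_3) = 14 - 13 = 1.
Contributions c_i * m(A_i):
  (-4) * (3) = -12.
  (2/3) * (3) = 2.
  (-2) * (1) = -2.
Total: -12 + 2 - 2 = -12.

-12


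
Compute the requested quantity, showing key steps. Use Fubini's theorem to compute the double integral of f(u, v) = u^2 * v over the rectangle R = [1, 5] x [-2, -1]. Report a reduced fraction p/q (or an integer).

f(u, v) is a tensor product of a function of u and a function of v, and both factors are bounded continuous (hence Lebesgue integrable) on the rectangle, so Fubini's theorem applies:
  integral_R f d(m x m) = (integral_a1^b1 u^2 du) * (integral_a2^b2 v dv).
Inner integral in u: integral_{1}^{5} u^2 du = (5^3 - 1^3)/3
  = 124/3.
Inner integral in v: integral_{-2}^{-1} v dv = ((-1)^2 - (-2)^2)/2
  = -3/2.
Product: (124/3) * (-3/2) = -62.

-62


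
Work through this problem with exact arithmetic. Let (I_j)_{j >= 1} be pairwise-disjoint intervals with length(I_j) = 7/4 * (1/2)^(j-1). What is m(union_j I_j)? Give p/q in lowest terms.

By countable additivity of the Lebesgue measure on pairwise disjoint measurable sets,
  m(union_{j >= 1} I_j) = sum_{j >= 1} m(I_j) = sum_{j >= 1} a * r^(j-1),
  with a = 7/4 and r = 1/2.
Since 0 < r = 1/2 < 1, the geometric series converges:
  sum_{j >= 1} a * r^(j-1) = a / (1 - r).
  = 7/4 / (1 - 1/2)
  = 7/4 / (1/2)
  = 7/2.

7/2


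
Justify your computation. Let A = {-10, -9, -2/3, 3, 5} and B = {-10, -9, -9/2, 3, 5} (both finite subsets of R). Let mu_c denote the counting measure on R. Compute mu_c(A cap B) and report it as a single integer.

Counting measure on a finite set equals cardinality. mu_c(A cap B) = |A cap B| (elements appearing in both).
Enumerating the elements of A that also lie in B gives 4 element(s).
So mu_c(A cap B) = 4.

4


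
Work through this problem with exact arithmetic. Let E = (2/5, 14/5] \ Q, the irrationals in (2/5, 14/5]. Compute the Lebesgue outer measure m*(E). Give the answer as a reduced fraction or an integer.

The interval I = (2/5, 14/5] has m(I) = 14/5 - 2/5 = 12/5 (endpoints are measure-zero, so open/closed/half-open agree). Write I = (I cap Q) u (I \ Q). The rationals in I are countable, so m*(I cap Q) = 0 (cover each rational by intervals whose total length is arbitrarily small). By countable subadditivity m*(I) <= m*(I cap Q) + m*(I \ Q), hence m*(I \ Q) >= m(I) = 12/5. The reverse inequality m*(I \ Q) <= m*(I) = 12/5 is trivial since (I \ Q) is a subset of I. Therefore m*(I \ Q) = 12/5.

12/5


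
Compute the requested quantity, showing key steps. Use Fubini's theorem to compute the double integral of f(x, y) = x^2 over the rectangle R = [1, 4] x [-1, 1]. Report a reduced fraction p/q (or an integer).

f(x, y) is a tensor product of a function of x and a function of y, and both factors are bounded continuous (hence Lebesgue integrable) on the rectangle, so Fubini's theorem applies:
  integral_R f d(m x m) = (integral_a1^b1 x^2 dx) * (integral_a2^b2 1 dy).
Inner integral in x: integral_{1}^{4} x^2 dx = (4^3 - 1^3)/3
  = 21.
Inner integral in y: integral_{-1}^{1} 1 dy = (1^1 - (-1)^1)/1
  = 2.
Product: (21) * (2) = 42.

42


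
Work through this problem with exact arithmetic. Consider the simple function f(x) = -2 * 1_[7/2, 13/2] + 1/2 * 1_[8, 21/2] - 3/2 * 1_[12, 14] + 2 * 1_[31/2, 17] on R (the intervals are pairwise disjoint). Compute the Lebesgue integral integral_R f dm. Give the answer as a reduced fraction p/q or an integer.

For a simple function f = sum_i c_i * 1_{A_i} with disjoint A_i,
  integral f dm = sum_i c_i * m(A_i).
Lengths of the A_i:
  m(A_1) = 13/2 - 7/2 = 3.
  m(A_2) = 21/2 - 8 = 5/2.
  m(A_3) = 14 - 12 = 2.
  m(A_4) = 17 - 31/2 = 3/2.
Contributions c_i * m(A_i):
  (-2) * (3) = -6.
  (1/2) * (5/2) = 5/4.
  (-3/2) * (2) = -3.
  (2) * (3/2) = 3.
Total: -6 + 5/4 - 3 + 3 = -19/4.

-19/4


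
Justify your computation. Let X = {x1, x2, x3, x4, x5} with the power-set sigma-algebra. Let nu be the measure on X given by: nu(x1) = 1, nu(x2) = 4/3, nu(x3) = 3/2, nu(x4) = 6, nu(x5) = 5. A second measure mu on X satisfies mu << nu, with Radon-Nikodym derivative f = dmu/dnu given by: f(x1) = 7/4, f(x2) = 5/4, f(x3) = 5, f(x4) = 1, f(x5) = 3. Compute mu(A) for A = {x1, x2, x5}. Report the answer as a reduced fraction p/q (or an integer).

By the defining property of the Radon-Nikodym derivative, for every measurable set A,
  mu(A) = integral_A f dnu.
Since nu is a discrete measure concentrated on the atoms of X, the integral over A reduces to the sum
  mu(A) = sum_{x in A} f(x) * nu({x}).
Computing each term:
  x1: f(x1) * nu(x1) = 7/4 * 1 = 7/4.
  x2: f(x2) * nu(x2) = 5/4 * 4/3 = 5/3.
  x5: f(x5) * nu(x5) = 3 * 5 = 15.
Summing: mu(A) = 7/4 + 5/3 + 15 = 221/12.

221/12


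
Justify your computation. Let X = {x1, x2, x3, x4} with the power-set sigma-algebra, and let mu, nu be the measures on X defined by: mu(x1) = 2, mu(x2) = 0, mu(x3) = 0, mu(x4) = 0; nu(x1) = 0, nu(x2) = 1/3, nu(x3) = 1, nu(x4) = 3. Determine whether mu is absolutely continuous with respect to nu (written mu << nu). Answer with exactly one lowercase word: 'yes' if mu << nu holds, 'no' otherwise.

mu << nu means: every nu-null measurable set is also mu-null; equivalently, for every atom x, if nu({x}) = 0 then mu({x}) = 0.
Checking each atom:
  x1: nu = 0, mu = 2 > 0 -> violates mu << nu.
  x2: nu = 1/3 > 0 -> no constraint.
  x3: nu = 1 > 0 -> no constraint.
  x4: nu = 3 > 0 -> no constraint.
The atom(s) x1 violate the condition (nu = 0 but mu > 0). Therefore mu is NOT absolutely continuous w.r.t. nu.

no


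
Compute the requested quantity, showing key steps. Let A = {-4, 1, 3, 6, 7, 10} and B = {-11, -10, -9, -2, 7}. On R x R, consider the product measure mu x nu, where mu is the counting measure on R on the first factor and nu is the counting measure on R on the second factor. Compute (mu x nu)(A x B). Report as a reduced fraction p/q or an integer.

For a measurable rectangle A x B, the product measure satisfies
  (mu x nu)(A x B) = mu(A) * nu(B).
  mu(A) = 6.
  nu(B) = 5.
  (mu x nu)(A x B) = 6 * 5 = 30.

30


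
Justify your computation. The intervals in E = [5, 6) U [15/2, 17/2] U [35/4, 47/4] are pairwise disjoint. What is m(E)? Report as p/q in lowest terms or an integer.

For pairwise disjoint intervals, m(union_i I_i) = sum_i m(I_i),
and m is invariant under swapping open/closed endpoints (single points have measure 0).
So m(E) = sum_i (b_i - a_i).
  I_1 has length 6 - 5 = 1.
  I_2 has length 17/2 - 15/2 = 1.
  I_3 has length 47/4 - 35/4 = 3.
Summing:
  m(E) = 1 + 1 + 3 = 5.

5


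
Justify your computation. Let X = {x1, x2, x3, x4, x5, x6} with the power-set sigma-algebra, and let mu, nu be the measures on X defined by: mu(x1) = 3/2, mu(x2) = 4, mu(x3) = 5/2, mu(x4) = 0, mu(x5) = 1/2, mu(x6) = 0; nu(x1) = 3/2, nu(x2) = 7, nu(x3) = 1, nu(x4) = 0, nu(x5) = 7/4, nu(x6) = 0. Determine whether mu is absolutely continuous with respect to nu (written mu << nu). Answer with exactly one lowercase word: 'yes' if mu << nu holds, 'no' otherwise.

mu << nu means: every nu-null measurable set is also mu-null; equivalently, for every atom x, if nu({x}) = 0 then mu({x}) = 0.
Checking each atom:
  x1: nu = 3/2 > 0 -> no constraint.
  x2: nu = 7 > 0 -> no constraint.
  x3: nu = 1 > 0 -> no constraint.
  x4: nu = 0, mu = 0 -> consistent with mu << nu.
  x5: nu = 7/4 > 0 -> no constraint.
  x6: nu = 0, mu = 0 -> consistent with mu << nu.
No atom violates the condition. Therefore mu << nu.

yes


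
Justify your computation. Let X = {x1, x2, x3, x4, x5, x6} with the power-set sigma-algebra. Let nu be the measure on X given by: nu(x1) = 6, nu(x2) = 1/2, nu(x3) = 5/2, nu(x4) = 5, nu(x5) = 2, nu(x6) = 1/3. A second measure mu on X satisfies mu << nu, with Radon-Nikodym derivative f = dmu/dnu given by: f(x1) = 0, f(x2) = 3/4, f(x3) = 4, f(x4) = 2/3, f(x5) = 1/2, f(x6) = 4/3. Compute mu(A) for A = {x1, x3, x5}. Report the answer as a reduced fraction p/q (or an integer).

By the defining property of the Radon-Nikodym derivative, for every measurable set A,
  mu(A) = integral_A f dnu.
Since nu is a discrete measure concentrated on the atoms of X, the integral over A reduces to the sum
  mu(A) = sum_{x in A} f(x) * nu({x}).
Computing each term:
  x1: f(x1) * nu(x1) = 0 * 6 = 0.
  x3: f(x3) * nu(x3) = 4 * 5/2 = 10.
  x5: f(x5) * nu(x5) = 1/2 * 2 = 1.
Summing: mu(A) = 0 + 10 + 1 = 11.

11


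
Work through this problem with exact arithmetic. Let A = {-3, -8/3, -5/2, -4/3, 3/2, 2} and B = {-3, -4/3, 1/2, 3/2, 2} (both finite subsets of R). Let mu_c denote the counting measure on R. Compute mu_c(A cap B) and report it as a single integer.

Counting measure on a finite set equals cardinality. mu_c(A cap B) = |A cap B| (elements appearing in both).
Enumerating the elements of A that also lie in B gives 4 element(s).
So mu_c(A cap B) = 4.

4


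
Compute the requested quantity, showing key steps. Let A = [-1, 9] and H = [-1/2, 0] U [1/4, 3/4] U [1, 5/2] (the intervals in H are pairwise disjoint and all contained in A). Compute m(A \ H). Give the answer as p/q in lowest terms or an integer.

The ambient interval has length m(A) = 9 - (-1) = 10.
Since the holes are disjoint and sit inside A, by finite additivity
  m(H) = sum_i (b_i - a_i), and m(A \ H) = m(A) - m(H).
Computing the hole measures:
  m(H_1) = 0 - (-1/2) = 1/2.
  m(H_2) = 3/4 - 1/4 = 1/2.
  m(H_3) = 5/2 - 1 = 3/2.
Summed: m(H) = 1/2 + 1/2 + 3/2 = 5/2.
So m(A \ H) = 10 - 5/2 = 15/2.

15/2


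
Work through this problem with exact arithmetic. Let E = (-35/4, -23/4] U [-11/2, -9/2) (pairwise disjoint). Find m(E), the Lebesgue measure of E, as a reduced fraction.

For pairwise disjoint intervals, m(union_i I_i) = sum_i m(I_i),
and m is invariant under swapping open/closed endpoints (single points have measure 0).
So m(E) = sum_i (b_i - a_i).
  I_1 has length -23/4 - (-35/4) = 3.
  I_2 has length -9/2 - (-11/2) = 1.
Summing:
  m(E) = 3 + 1 = 4.

4


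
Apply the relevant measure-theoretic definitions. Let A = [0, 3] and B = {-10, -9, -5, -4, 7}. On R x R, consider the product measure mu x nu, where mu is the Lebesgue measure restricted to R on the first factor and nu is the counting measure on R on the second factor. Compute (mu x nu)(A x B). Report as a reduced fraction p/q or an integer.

For a measurable rectangle A x B, the product measure satisfies
  (mu x nu)(A x B) = mu(A) * nu(B).
  mu(A) = 3.
  nu(B) = 5.
  (mu x nu)(A x B) = 3 * 5 = 15.

15


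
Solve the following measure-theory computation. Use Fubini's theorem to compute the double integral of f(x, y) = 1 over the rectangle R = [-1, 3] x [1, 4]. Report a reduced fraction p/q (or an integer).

f(x, y) is a tensor product of a function of x and a function of y, and both factors are bounded continuous (hence Lebesgue integrable) on the rectangle, so Fubini's theorem applies:
  integral_R f d(m x m) = (integral_a1^b1 1 dx) * (integral_a2^b2 1 dy).
Inner integral in x: integral_{-1}^{3} 1 dx = (3^1 - (-1)^1)/1
  = 4.
Inner integral in y: integral_{1}^{4} 1 dy = (4^1 - 1^1)/1
  = 3.
Product: (4) * (3) = 12.

12


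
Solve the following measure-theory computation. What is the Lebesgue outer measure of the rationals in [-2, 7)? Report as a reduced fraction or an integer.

Q cap [-2, 7) is countable; list its elements as q_1, q_2, ... . Fix eps > 0 and cover the k-th point by an interval of length eps * 2^(-k). The cover has total length eps * sum_{k>=1} 2^(-k) = eps, so by definition of outer measure m*(Q cap [-2, 7)) <= eps. Since eps was arbitrary and m* >= 0, the outer measure is 0.

0


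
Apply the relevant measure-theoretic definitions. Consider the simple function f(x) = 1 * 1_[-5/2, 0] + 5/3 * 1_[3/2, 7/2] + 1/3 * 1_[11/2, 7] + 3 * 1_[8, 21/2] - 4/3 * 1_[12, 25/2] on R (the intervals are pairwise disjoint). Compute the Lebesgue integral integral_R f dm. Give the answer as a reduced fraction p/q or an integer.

For a simple function f = sum_i c_i * 1_{A_i} with disjoint A_i,
  integral f dm = sum_i c_i * m(A_i).
Lengths of the A_i:
  m(A_1) = 0 - (-5/2) = 5/2.
  m(A_2) = 7/2 - 3/2 = 2.
  m(A_3) = 7 - 11/2 = 3/2.
  m(A_4) = 21/2 - 8 = 5/2.
  m(A_5) = 25/2 - 12 = 1/2.
Contributions c_i * m(A_i):
  (1) * (5/2) = 5/2.
  (5/3) * (2) = 10/3.
  (1/3) * (3/2) = 1/2.
  (3) * (5/2) = 15/2.
  (-4/3) * (1/2) = -2/3.
Total: 5/2 + 10/3 + 1/2 + 15/2 - 2/3 = 79/6.

79/6


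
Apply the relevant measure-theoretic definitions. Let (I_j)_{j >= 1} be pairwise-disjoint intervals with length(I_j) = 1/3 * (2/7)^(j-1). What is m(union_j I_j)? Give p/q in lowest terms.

By countable additivity of the Lebesgue measure on pairwise disjoint measurable sets,
  m(union_{j >= 1} I_j) = sum_{j >= 1} m(I_j) = sum_{j >= 1} a * r^(j-1),
  with a = 1/3 and r = 2/7.
Since 0 < r = 2/7 < 1, the geometric series converges:
  sum_{j >= 1} a * r^(j-1) = a / (1 - r).
  = 1/3 / (1 - 2/7)
  = 1/3 / (5/7)
  = 7/15.

7/15


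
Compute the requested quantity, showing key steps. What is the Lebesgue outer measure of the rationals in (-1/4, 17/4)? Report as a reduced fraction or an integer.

E = Q cap (-1/4, 17/4) is a subset of Q, which is countable. Enumerate Q = {q_1, q_2, ...}; for any eps > 0, cover q_k by the open interval (q_k - eps/2^(k+1), q_k + eps/2^(k+1)), of length eps/2^k. The total cover length is sum_{k>=1} eps/2^k = eps. Hence m*(E) <= m*(Q) <= eps for every eps > 0, and since outer measure is non-negative, m*(E) = 0.

0


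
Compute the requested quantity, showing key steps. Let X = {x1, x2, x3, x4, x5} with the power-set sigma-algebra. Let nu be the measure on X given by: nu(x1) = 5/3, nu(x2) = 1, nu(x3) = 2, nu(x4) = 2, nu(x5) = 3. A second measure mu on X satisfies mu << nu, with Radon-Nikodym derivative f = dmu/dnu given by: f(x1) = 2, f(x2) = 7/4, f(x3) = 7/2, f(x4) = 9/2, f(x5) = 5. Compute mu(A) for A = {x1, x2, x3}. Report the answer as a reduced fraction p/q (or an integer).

By the defining property of the Radon-Nikodym derivative, for every measurable set A,
  mu(A) = integral_A f dnu.
Since nu is a discrete measure concentrated on the atoms of X, the integral over A reduces to the sum
  mu(A) = sum_{x in A} f(x) * nu({x}).
Computing each term:
  x1: f(x1) * nu(x1) = 2 * 5/3 = 10/3.
  x2: f(x2) * nu(x2) = 7/4 * 1 = 7/4.
  x3: f(x3) * nu(x3) = 7/2 * 2 = 7.
Summing: mu(A) = 10/3 + 7/4 + 7 = 145/12.

145/12


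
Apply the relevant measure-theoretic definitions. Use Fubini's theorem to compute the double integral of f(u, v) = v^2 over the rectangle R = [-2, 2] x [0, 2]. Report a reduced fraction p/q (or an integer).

f(u, v) is a tensor product of a function of u and a function of v, and both factors are bounded continuous (hence Lebesgue integrable) on the rectangle, so Fubini's theorem applies:
  integral_R f d(m x m) = (integral_a1^b1 1 du) * (integral_a2^b2 v^2 dv).
Inner integral in u: integral_{-2}^{2} 1 du = (2^1 - (-2)^1)/1
  = 4.
Inner integral in v: integral_{0}^{2} v^2 dv = (2^3 - 0^3)/3
  = 8/3.
Product: (4) * (8/3) = 32/3.

32/3


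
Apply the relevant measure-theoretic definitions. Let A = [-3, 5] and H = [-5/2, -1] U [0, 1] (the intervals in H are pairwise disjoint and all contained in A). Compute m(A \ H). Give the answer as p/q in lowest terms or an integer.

The ambient interval has length m(A) = 5 - (-3) = 8.
Since the holes are disjoint and sit inside A, by finite additivity
  m(H) = sum_i (b_i - a_i), and m(A \ H) = m(A) - m(H).
Computing the hole measures:
  m(H_1) = -1 - (-5/2) = 3/2.
  m(H_2) = 1 - 0 = 1.
Summed: m(H) = 3/2 + 1 = 5/2.
So m(A \ H) = 8 - 5/2 = 11/2.

11/2


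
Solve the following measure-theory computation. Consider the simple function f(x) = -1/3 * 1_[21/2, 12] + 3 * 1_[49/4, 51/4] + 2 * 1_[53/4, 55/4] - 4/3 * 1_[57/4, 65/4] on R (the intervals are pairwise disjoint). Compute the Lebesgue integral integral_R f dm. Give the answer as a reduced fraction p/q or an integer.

For a simple function f = sum_i c_i * 1_{A_i} with disjoint A_i,
  integral f dm = sum_i c_i * m(A_i).
Lengths of the A_i:
  m(A_1) = 12 - 21/2 = 3/2.
  m(A_2) = 51/4 - 49/4 = 1/2.
  m(A_3) = 55/4 - 53/4 = 1/2.
  m(A_4) = 65/4 - 57/4 = 2.
Contributions c_i * m(A_i):
  (-1/3) * (3/2) = -1/2.
  (3) * (1/2) = 3/2.
  (2) * (1/2) = 1.
  (-4/3) * (2) = -8/3.
Total: -1/2 + 3/2 + 1 - 8/3 = -2/3.

-2/3


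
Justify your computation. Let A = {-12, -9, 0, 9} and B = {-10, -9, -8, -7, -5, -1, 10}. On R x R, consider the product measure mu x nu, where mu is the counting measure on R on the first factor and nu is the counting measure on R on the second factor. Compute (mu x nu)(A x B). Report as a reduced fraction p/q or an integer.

For a measurable rectangle A x B, the product measure satisfies
  (mu x nu)(A x B) = mu(A) * nu(B).
  mu(A) = 4.
  nu(B) = 7.
  (mu x nu)(A x B) = 4 * 7 = 28.

28


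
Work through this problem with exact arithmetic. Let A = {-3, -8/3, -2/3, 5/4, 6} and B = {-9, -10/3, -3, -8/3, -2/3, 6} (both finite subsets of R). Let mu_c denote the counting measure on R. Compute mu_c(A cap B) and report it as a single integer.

Counting measure on a finite set equals cardinality. mu_c(A cap B) = |A cap B| (elements appearing in both).
Enumerating the elements of A that also lie in B gives 4 element(s).
So mu_c(A cap B) = 4.

4


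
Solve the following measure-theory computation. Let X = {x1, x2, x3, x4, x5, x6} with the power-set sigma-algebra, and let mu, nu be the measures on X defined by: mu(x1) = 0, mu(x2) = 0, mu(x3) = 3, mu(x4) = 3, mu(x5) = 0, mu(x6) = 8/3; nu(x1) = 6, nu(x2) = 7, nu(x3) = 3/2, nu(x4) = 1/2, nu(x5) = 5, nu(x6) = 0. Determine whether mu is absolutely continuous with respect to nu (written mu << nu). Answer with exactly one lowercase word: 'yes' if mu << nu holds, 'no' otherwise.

mu << nu means: every nu-null measurable set is also mu-null; equivalently, for every atom x, if nu({x}) = 0 then mu({x}) = 0.
Checking each atom:
  x1: nu = 6 > 0 -> no constraint.
  x2: nu = 7 > 0 -> no constraint.
  x3: nu = 3/2 > 0 -> no constraint.
  x4: nu = 1/2 > 0 -> no constraint.
  x5: nu = 5 > 0 -> no constraint.
  x6: nu = 0, mu = 8/3 > 0 -> violates mu << nu.
The atom(s) x6 violate the condition (nu = 0 but mu > 0). Therefore mu is NOT absolutely continuous w.r.t. nu.

no


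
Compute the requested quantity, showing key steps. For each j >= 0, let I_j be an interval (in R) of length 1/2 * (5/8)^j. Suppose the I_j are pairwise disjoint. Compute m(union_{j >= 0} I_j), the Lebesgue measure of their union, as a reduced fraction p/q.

By countable additivity of the Lebesgue measure on pairwise disjoint measurable sets,
  m(union_{j >= 0} I_j) = sum_{j >= 0} m(I_j) = sum_{j >= 0} a * r^j,
  with a = 1/2 and r = 5/8.
Since 0 < r = 5/8 < 1, the geometric series converges:
  sum_{j >= 0} a * r^j = a / (1 - r).
  = 1/2 / (1 - 5/8)
  = 1/2 / (3/8)
  = 4/3.

4/3


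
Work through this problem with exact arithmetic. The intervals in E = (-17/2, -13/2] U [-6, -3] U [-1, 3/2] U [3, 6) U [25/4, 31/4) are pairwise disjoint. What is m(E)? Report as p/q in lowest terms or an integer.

For pairwise disjoint intervals, m(union_i I_i) = sum_i m(I_i),
and m is invariant under swapping open/closed endpoints (single points have measure 0).
So m(E) = sum_i (b_i - a_i).
  I_1 has length -13/2 - (-17/2) = 2.
  I_2 has length -3 - (-6) = 3.
  I_3 has length 3/2 - (-1) = 5/2.
  I_4 has length 6 - 3 = 3.
  I_5 has length 31/4 - 25/4 = 3/2.
Summing:
  m(E) = 2 + 3 + 5/2 + 3 + 3/2 = 12.

12


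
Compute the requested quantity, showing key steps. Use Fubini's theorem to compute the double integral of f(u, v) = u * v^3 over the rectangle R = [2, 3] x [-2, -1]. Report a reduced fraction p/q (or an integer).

f(u, v) is a tensor product of a function of u and a function of v, and both factors are bounded continuous (hence Lebesgue integrable) on the rectangle, so Fubini's theorem applies:
  integral_R f d(m x m) = (integral_a1^b1 u du) * (integral_a2^b2 v^3 dv).
Inner integral in u: integral_{2}^{3} u du = (3^2 - 2^2)/2
  = 5/2.
Inner integral in v: integral_{-2}^{-1} v^3 dv = ((-1)^4 - (-2)^4)/4
  = -15/4.
Product: (5/2) * (-15/4) = -75/8.

-75/8


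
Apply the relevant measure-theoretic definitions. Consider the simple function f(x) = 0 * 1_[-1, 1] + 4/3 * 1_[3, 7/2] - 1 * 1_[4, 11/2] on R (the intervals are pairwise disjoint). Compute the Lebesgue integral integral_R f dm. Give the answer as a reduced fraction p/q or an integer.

For a simple function f = sum_i c_i * 1_{A_i} with disjoint A_i,
  integral f dm = sum_i c_i * m(A_i).
Lengths of the A_i:
  m(A_1) = 1 - (-1) = 2.
  m(A_2) = 7/2 - 3 = 1/2.
  m(A_3) = 11/2 - 4 = 3/2.
Contributions c_i * m(A_i):
  (0) * (2) = 0.
  (4/3) * (1/2) = 2/3.
  (-1) * (3/2) = -3/2.
Total: 0 + 2/3 - 3/2 = -5/6.

-5/6


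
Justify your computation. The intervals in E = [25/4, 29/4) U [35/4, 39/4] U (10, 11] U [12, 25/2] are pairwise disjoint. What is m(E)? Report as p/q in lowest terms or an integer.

For pairwise disjoint intervals, m(union_i I_i) = sum_i m(I_i),
and m is invariant under swapping open/closed endpoints (single points have measure 0).
So m(E) = sum_i (b_i - a_i).
  I_1 has length 29/4 - 25/4 = 1.
  I_2 has length 39/4 - 35/4 = 1.
  I_3 has length 11 - 10 = 1.
  I_4 has length 25/2 - 12 = 1/2.
Summing:
  m(E) = 1 + 1 + 1 + 1/2 = 7/2.

7/2


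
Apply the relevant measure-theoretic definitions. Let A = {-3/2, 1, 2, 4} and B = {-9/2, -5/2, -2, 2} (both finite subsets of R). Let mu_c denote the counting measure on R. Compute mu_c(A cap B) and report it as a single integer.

Counting measure on a finite set equals cardinality. mu_c(A cap B) = |A cap B| (elements appearing in both).
Enumerating the elements of A that also lie in B gives 1 element(s).
So mu_c(A cap B) = 1.

1


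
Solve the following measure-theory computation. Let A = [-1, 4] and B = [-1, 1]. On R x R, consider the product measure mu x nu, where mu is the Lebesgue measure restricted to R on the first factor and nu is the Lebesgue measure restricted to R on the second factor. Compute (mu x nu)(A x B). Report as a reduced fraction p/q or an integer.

For a measurable rectangle A x B, the product measure satisfies
  (mu x nu)(A x B) = mu(A) * nu(B).
  mu(A) = 5.
  nu(B) = 2.
  (mu x nu)(A x B) = 5 * 2 = 10.

10


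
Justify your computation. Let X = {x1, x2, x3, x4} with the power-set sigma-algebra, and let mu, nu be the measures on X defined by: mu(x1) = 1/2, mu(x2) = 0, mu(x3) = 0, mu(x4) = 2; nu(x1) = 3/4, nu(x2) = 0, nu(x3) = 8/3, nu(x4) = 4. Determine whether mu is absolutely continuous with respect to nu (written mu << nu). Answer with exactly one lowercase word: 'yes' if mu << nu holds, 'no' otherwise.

mu << nu means: every nu-null measurable set is also mu-null; equivalently, for every atom x, if nu({x}) = 0 then mu({x}) = 0.
Checking each atom:
  x1: nu = 3/4 > 0 -> no constraint.
  x2: nu = 0, mu = 0 -> consistent with mu << nu.
  x3: nu = 8/3 > 0 -> no constraint.
  x4: nu = 4 > 0 -> no constraint.
No atom violates the condition. Therefore mu << nu.

yes


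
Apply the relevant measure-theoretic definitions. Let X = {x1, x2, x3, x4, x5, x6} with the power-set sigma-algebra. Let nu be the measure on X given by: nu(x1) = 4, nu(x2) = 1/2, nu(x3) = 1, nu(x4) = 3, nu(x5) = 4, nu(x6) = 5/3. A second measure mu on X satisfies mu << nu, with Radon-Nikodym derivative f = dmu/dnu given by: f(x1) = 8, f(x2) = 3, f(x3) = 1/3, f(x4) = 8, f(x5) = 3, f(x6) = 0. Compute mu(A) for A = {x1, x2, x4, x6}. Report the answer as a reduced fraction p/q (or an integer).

By the defining property of the Radon-Nikodym derivative, for every measurable set A,
  mu(A) = integral_A f dnu.
Since nu is a discrete measure concentrated on the atoms of X, the integral over A reduces to the sum
  mu(A) = sum_{x in A} f(x) * nu({x}).
Computing each term:
  x1: f(x1) * nu(x1) = 8 * 4 = 32.
  x2: f(x2) * nu(x2) = 3 * 1/2 = 3/2.
  x4: f(x4) * nu(x4) = 8 * 3 = 24.
  x6: f(x6) * nu(x6) = 0 * 5/3 = 0.
Summing: mu(A) = 32 + 3/2 + 24 + 0 = 115/2.

115/2


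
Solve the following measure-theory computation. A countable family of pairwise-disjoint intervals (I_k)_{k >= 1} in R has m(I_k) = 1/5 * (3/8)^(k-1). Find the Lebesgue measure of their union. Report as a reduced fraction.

By countable additivity of the Lebesgue measure on pairwise disjoint measurable sets,
  m(union_{k >= 1} I_k) = sum_{k >= 1} m(I_k) = sum_{k >= 1} a * r^(k-1),
  with a = 1/5 and r = 3/8.
Since 0 < r = 3/8 < 1, the geometric series converges:
  sum_{k >= 1} a * r^(k-1) = a / (1 - r).
  = 1/5 / (1 - 3/8)
  = 1/5 / (5/8)
  = 8/25.

8/25


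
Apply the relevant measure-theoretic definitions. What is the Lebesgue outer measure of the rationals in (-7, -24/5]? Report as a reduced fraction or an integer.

The set Q cap (-7, -24/5] is countable (a subset of the countable set Q). Lebesgue outer measure of any countable set is 0: each singleton {q} has m*({q}) = 0, and by countable subadditivity m*(union_k {q_k}) <= sum_k m*({q_k}) = sum_k 0 = 0. The reverse inequality m*(E) >= 0 is automatic. So m*(Q cap (-7, -24/5]) = 0.

0


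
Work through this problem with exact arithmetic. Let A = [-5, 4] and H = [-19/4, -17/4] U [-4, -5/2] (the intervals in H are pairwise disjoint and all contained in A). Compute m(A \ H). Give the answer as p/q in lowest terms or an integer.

The ambient interval has length m(A) = 4 - (-5) = 9.
Since the holes are disjoint and sit inside A, by finite additivity
  m(H) = sum_i (b_i - a_i), and m(A \ H) = m(A) - m(H).
Computing the hole measures:
  m(H_1) = -17/4 - (-19/4) = 1/2.
  m(H_2) = -5/2 - (-4) = 3/2.
Summed: m(H) = 1/2 + 3/2 = 2.
So m(A \ H) = 9 - 2 = 7.

7


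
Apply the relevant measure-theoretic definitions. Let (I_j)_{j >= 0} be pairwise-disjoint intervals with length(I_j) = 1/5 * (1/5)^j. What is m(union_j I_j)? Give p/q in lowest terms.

By countable additivity of the Lebesgue measure on pairwise disjoint measurable sets,
  m(union_{j >= 0} I_j) = sum_{j >= 0} m(I_j) = sum_{j >= 0} a * r^j,
  with a = 1/5 and r = 1/5.
Since 0 < r = 1/5 < 1, the geometric series converges:
  sum_{j >= 0} a * r^j = a / (1 - r).
  = 1/5 / (1 - 1/5)
  = 1/5 / (4/5)
  = 1/4.

1/4


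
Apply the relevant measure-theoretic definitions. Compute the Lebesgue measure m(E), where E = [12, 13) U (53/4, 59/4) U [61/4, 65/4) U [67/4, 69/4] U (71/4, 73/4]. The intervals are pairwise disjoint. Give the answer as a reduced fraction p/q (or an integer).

For pairwise disjoint intervals, m(union_i I_i) = sum_i m(I_i),
and m is invariant under swapping open/closed endpoints (single points have measure 0).
So m(E) = sum_i (b_i - a_i).
  I_1 has length 13 - 12 = 1.
  I_2 has length 59/4 - 53/4 = 3/2.
  I_3 has length 65/4 - 61/4 = 1.
  I_4 has length 69/4 - 67/4 = 1/2.
  I_5 has length 73/4 - 71/4 = 1/2.
Summing:
  m(E) = 1 + 3/2 + 1 + 1/2 + 1/2 = 9/2.

9/2


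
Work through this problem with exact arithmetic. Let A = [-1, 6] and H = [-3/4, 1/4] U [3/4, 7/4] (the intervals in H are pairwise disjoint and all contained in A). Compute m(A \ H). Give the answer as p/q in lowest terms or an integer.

The ambient interval has length m(A) = 6 - (-1) = 7.
Since the holes are disjoint and sit inside A, by finite additivity
  m(H) = sum_i (b_i - a_i), and m(A \ H) = m(A) - m(H).
Computing the hole measures:
  m(H_1) = 1/4 - (-3/4) = 1.
  m(H_2) = 7/4 - 3/4 = 1.
Summed: m(H) = 1 + 1 = 2.
So m(A \ H) = 7 - 2 = 5.

5


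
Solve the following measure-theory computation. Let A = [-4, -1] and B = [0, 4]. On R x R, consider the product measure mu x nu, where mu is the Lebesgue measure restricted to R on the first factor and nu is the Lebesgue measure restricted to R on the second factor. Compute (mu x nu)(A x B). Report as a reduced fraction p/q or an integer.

For a measurable rectangle A x B, the product measure satisfies
  (mu x nu)(A x B) = mu(A) * nu(B).
  mu(A) = 3.
  nu(B) = 4.
  (mu x nu)(A x B) = 3 * 4 = 12.

12


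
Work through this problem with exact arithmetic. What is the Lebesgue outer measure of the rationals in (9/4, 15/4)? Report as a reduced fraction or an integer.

E = Q cap (9/4, 15/4) is a subset of Q, which is countable. Enumerate Q = {q_1, q_2, ...}; for any eps > 0, cover q_k by the open interval (q_k - eps/2^(k+1), q_k + eps/2^(k+1)), of length eps/2^k. The total cover length is sum_{k>=1} eps/2^k = eps. Hence m*(E) <= m*(Q) <= eps for every eps > 0, and since outer measure is non-negative, m*(E) = 0.

0


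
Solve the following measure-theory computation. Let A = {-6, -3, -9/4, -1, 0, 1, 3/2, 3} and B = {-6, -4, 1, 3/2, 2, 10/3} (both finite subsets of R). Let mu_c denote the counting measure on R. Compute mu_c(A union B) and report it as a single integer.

Counting measure on a finite set equals cardinality. By inclusion-exclusion, |A union B| = |A| + |B| - |A cap B|.
|A| = 8, |B| = 6, |A cap B| = 3.
So mu_c(A union B) = 8 + 6 - 3 = 11.

11


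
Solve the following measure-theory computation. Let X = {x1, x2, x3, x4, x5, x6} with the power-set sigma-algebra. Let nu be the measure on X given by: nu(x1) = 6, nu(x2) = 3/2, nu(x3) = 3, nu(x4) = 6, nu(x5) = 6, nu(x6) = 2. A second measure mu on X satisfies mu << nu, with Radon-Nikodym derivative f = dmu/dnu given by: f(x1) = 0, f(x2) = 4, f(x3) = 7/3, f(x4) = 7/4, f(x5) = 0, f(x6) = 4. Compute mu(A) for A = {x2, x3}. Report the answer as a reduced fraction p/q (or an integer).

By the defining property of the Radon-Nikodym derivative, for every measurable set A,
  mu(A) = integral_A f dnu.
Since nu is a discrete measure concentrated on the atoms of X, the integral over A reduces to the sum
  mu(A) = sum_{x in A} f(x) * nu({x}).
Computing each term:
  x2: f(x2) * nu(x2) = 4 * 3/2 = 6.
  x3: f(x3) * nu(x3) = 7/3 * 3 = 7.
Summing: mu(A) = 6 + 7 = 13.

13


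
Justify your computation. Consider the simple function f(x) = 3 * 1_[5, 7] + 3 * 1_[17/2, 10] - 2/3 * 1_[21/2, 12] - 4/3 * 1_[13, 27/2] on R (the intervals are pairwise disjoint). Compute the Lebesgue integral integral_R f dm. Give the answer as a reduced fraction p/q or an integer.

For a simple function f = sum_i c_i * 1_{A_i} with disjoint A_i,
  integral f dm = sum_i c_i * m(A_i).
Lengths of the A_i:
  m(A_1) = 7 - 5 = 2.
  m(A_2) = 10 - 17/2 = 3/2.
  m(A_3) = 12 - 21/2 = 3/2.
  m(A_4) = 27/2 - 13 = 1/2.
Contributions c_i * m(A_i):
  (3) * (2) = 6.
  (3) * (3/2) = 9/2.
  (-2/3) * (3/2) = -1.
  (-4/3) * (1/2) = -2/3.
Total: 6 + 9/2 - 1 - 2/3 = 53/6.

53/6


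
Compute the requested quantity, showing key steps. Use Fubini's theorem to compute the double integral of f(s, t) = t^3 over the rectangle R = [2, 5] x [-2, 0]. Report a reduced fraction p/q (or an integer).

f(s, t) is a tensor product of a function of s and a function of t, and both factors are bounded continuous (hence Lebesgue integrable) on the rectangle, so Fubini's theorem applies:
  integral_R f d(m x m) = (integral_a1^b1 1 ds) * (integral_a2^b2 t^3 dt).
Inner integral in s: integral_{2}^{5} 1 ds = (5^1 - 2^1)/1
  = 3.
Inner integral in t: integral_{-2}^{0} t^3 dt = (0^4 - (-2)^4)/4
  = -4.
Product: (3) * (-4) = -12.

-12


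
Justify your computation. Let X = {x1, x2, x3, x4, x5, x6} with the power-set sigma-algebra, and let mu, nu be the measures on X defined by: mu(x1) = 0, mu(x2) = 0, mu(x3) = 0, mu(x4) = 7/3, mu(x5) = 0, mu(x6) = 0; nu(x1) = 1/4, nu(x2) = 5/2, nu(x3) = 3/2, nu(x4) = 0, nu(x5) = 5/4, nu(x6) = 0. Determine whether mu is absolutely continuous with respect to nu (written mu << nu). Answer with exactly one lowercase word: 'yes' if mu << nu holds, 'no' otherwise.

mu << nu means: every nu-null measurable set is also mu-null; equivalently, for every atom x, if nu({x}) = 0 then mu({x}) = 0.
Checking each atom:
  x1: nu = 1/4 > 0 -> no constraint.
  x2: nu = 5/2 > 0 -> no constraint.
  x3: nu = 3/2 > 0 -> no constraint.
  x4: nu = 0, mu = 7/3 > 0 -> violates mu << nu.
  x5: nu = 5/4 > 0 -> no constraint.
  x6: nu = 0, mu = 0 -> consistent with mu << nu.
The atom(s) x4 violate the condition (nu = 0 but mu > 0). Therefore mu is NOT absolutely continuous w.r.t. nu.

no


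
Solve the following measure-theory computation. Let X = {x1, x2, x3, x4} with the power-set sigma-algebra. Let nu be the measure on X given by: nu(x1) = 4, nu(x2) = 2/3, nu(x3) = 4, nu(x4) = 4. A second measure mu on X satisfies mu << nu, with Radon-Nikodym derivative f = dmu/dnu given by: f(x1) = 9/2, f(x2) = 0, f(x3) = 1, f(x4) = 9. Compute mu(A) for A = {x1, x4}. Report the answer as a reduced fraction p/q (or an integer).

By the defining property of the Radon-Nikodym derivative, for every measurable set A,
  mu(A) = integral_A f dnu.
Since nu is a discrete measure concentrated on the atoms of X, the integral over A reduces to the sum
  mu(A) = sum_{x in A} f(x) * nu({x}).
Computing each term:
  x1: f(x1) * nu(x1) = 9/2 * 4 = 18.
  x4: f(x4) * nu(x4) = 9 * 4 = 36.
Summing: mu(A) = 18 + 36 = 54.

54


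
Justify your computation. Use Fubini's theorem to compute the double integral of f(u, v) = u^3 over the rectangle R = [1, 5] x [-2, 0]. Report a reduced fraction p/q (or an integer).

f(u, v) is a tensor product of a function of u and a function of v, and both factors are bounded continuous (hence Lebesgue integrable) on the rectangle, so Fubini's theorem applies:
  integral_R f d(m x m) = (integral_a1^b1 u^3 du) * (integral_a2^b2 1 dv).
Inner integral in u: integral_{1}^{5} u^3 du = (5^4 - 1^4)/4
  = 156.
Inner integral in v: integral_{-2}^{0} 1 dv = (0^1 - (-2)^1)/1
  = 2.
Product: (156) * (2) = 312.

312


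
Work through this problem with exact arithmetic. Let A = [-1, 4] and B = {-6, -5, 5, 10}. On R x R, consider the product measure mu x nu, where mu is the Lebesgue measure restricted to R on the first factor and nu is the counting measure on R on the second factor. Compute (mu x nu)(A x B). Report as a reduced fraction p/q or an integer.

For a measurable rectangle A x B, the product measure satisfies
  (mu x nu)(A x B) = mu(A) * nu(B).
  mu(A) = 5.
  nu(B) = 4.
  (mu x nu)(A x B) = 5 * 4 = 20.

20


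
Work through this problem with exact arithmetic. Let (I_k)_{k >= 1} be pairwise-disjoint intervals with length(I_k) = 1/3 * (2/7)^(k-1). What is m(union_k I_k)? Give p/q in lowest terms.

By countable additivity of the Lebesgue measure on pairwise disjoint measurable sets,
  m(union_{k >= 1} I_k) = sum_{k >= 1} m(I_k) = sum_{k >= 1} a * r^(k-1),
  with a = 1/3 and r = 2/7.
Since 0 < r = 2/7 < 1, the geometric series converges:
  sum_{k >= 1} a * r^(k-1) = a / (1 - r).
  = 1/3 / (1 - 2/7)
  = 1/3 / (5/7)
  = 7/15.

7/15


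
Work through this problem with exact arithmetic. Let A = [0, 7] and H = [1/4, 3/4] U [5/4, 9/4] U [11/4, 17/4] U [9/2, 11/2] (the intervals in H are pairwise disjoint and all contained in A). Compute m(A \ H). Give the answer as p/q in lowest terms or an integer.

The ambient interval has length m(A) = 7 - 0 = 7.
Since the holes are disjoint and sit inside A, by finite additivity
  m(H) = sum_i (b_i - a_i), and m(A \ H) = m(A) - m(H).
Computing the hole measures:
  m(H_1) = 3/4 - 1/4 = 1/2.
  m(H_2) = 9/4 - 5/4 = 1.
  m(H_3) = 17/4 - 11/4 = 3/2.
  m(H_4) = 11/2 - 9/2 = 1.
Summed: m(H) = 1/2 + 1 + 3/2 + 1 = 4.
So m(A \ H) = 7 - 4 = 3.

3


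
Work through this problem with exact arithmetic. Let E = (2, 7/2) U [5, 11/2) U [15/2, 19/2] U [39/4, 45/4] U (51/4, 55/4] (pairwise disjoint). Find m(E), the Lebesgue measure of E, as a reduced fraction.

For pairwise disjoint intervals, m(union_i I_i) = sum_i m(I_i),
and m is invariant under swapping open/closed endpoints (single points have measure 0).
So m(E) = sum_i (b_i - a_i).
  I_1 has length 7/2 - 2 = 3/2.
  I_2 has length 11/2 - 5 = 1/2.
  I_3 has length 19/2 - 15/2 = 2.
  I_4 has length 45/4 - 39/4 = 3/2.
  I_5 has length 55/4 - 51/4 = 1.
Summing:
  m(E) = 3/2 + 1/2 + 2 + 3/2 + 1 = 13/2.

13/2
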